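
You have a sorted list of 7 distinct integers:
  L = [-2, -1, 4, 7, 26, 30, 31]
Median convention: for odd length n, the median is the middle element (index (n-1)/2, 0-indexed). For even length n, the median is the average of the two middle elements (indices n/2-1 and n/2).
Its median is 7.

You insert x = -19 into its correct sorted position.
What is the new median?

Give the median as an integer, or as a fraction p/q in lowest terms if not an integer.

Answer: 11/2

Derivation:
Old list (sorted, length 7): [-2, -1, 4, 7, 26, 30, 31]
Old median = 7
Insert x = -19
Old length odd (7). Middle was index 3 = 7.
New length even (8). New median = avg of two middle elements.
x = -19: 0 elements are < x, 7 elements are > x.
New sorted list: [-19, -2, -1, 4, 7, 26, 30, 31]
New median = 11/2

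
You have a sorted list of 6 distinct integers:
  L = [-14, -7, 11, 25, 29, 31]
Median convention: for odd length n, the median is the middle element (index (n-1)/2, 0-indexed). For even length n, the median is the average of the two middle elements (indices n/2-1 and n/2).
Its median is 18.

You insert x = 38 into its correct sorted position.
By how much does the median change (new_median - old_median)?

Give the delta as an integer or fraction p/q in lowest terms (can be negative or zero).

Old median = 18
After inserting x = 38: new sorted = [-14, -7, 11, 25, 29, 31, 38]
New median = 25
Delta = 25 - 18 = 7

Answer: 7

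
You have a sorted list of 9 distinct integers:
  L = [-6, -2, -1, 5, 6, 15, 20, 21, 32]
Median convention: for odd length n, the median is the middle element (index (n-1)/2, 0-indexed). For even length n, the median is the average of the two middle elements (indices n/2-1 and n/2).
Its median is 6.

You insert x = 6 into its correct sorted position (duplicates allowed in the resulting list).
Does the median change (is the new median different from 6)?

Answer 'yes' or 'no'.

Old median = 6
Insert x = 6
New median = 6
Changed? no

Answer: no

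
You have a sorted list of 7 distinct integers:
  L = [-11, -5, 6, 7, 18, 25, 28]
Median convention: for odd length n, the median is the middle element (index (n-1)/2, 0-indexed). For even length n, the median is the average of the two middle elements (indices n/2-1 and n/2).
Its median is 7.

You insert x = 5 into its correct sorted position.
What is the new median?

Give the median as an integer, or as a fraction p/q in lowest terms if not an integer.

Answer: 13/2

Derivation:
Old list (sorted, length 7): [-11, -5, 6, 7, 18, 25, 28]
Old median = 7
Insert x = 5
Old length odd (7). Middle was index 3 = 7.
New length even (8). New median = avg of two middle elements.
x = 5: 2 elements are < x, 5 elements are > x.
New sorted list: [-11, -5, 5, 6, 7, 18, 25, 28]
New median = 13/2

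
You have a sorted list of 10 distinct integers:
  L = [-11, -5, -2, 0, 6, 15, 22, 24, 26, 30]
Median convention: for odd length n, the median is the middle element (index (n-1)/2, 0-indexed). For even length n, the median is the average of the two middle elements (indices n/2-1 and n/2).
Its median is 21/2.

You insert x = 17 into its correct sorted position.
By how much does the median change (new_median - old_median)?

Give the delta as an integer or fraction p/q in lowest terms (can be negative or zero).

Old median = 21/2
After inserting x = 17: new sorted = [-11, -5, -2, 0, 6, 15, 17, 22, 24, 26, 30]
New median = 15
Delta = 15 - 21/2 = 9/2

Answer: 9/2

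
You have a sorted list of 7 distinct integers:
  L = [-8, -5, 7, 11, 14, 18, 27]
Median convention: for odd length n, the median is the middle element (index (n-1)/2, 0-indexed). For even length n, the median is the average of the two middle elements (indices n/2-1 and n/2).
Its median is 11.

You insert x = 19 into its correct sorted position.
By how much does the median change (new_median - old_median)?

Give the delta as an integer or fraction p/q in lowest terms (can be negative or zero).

Answer: 3/2

Derivation:
Old median = 11
After inserting x = 19: new sorted = [-8, -5, 7, 11, 14, 18, 19, 27]
New median = 25/2
Delta = 25/2 - 11 = 3/2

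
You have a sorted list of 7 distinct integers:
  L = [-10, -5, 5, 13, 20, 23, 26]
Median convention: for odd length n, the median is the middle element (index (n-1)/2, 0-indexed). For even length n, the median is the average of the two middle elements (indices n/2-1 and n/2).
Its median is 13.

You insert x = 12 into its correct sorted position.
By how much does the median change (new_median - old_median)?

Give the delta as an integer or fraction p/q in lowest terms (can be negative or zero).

Old median = 13
After inserting x = 12: new sorted = [-10, -5, 5, 12, 13, 20, 23, 26]
New median = 25/2
Delta = 25/2 - 13 = -1/2

Answer: -1/2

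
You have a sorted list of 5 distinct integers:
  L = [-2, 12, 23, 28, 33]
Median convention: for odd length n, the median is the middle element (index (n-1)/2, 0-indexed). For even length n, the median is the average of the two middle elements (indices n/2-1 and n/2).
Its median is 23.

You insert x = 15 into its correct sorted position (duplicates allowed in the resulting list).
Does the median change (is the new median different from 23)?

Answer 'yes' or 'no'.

Answer: yes

Derivation:
Old median = 23
Insert x = 15
New median = 19
Changed? yes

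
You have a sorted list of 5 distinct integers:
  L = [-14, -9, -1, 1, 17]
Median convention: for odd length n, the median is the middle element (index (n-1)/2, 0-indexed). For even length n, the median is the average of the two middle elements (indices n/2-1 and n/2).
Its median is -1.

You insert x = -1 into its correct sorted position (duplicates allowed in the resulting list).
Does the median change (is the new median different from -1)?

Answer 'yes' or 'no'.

Old median = -1
Insert x = -1
New median = -1
Changed? no

Answer: no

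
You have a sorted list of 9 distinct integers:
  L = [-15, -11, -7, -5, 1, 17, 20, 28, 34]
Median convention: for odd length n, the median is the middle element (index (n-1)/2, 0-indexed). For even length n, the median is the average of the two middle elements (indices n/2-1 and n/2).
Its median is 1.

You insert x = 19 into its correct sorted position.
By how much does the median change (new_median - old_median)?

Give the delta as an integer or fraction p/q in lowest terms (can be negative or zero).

Answer: 8

Derivation:
Old median = 1
After inserting x = 19: new sorted = [-15, -11, -7, -5, 1, 17, 19, 20, 28, 34]
New median = 9
Delta = 9 - 1 = 8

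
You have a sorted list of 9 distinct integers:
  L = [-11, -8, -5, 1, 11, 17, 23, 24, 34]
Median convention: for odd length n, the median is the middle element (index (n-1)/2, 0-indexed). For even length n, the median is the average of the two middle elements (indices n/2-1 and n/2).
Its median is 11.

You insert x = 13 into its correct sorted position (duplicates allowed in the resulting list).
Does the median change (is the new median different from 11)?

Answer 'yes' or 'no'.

Answer: yes

Derivation:
Old median = 11
Insert x = 13
New median = 12
Changed? yes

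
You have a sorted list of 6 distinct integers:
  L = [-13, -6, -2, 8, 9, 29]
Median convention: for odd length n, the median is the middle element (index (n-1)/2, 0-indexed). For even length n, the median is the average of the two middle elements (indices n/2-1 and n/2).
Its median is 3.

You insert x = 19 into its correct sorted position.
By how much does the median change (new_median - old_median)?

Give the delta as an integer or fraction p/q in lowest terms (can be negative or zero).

Answer: 5

Derivation:
Old median = 3
After inserting x = 19: new sorted = [-13, -6, -2, 8, 9, 19, 29]
New median = 8
Delta = 8 - 3 = 5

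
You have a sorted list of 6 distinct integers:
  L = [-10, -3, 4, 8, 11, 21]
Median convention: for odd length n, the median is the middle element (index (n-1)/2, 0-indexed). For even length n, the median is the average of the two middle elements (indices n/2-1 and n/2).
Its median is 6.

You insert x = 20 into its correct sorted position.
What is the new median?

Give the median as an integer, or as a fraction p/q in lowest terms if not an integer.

Answer: 8

Derivation:
Old list (sorted, length 6): [-10, -3, 4, 8, 11, 21]
Old median = 6
Insert x = 20
Old length even (6). Middle pair: indices 2,3 = 4,8.
New length odd (7). New median = single middle element.
x = 20: 5 elements are < x, 1 elements are > x.
New sorted list: [-10, -3, 4, 8, 11, 20, 21]
New median = 8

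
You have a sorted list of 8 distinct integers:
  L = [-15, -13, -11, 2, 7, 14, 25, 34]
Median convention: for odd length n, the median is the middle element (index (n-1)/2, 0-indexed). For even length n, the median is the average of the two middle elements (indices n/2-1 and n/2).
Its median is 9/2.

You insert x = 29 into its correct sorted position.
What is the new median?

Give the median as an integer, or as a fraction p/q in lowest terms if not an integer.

Old list (sorted, length 8): [-15, -13, -11, 2, 7, 14, 25, 34]
Old median = 9/2
Insert x = 29
Old length even (8). Middle pair: indices 3,4 = 2,7.
New length odd (9). New median = single middle element.
x = 29: 7 elements are < x, 1 elements are > x.
New sorted list: [-15, -13, -11, 2, 7, 14, 25, 29, 34]
New median = 7

Answer: 7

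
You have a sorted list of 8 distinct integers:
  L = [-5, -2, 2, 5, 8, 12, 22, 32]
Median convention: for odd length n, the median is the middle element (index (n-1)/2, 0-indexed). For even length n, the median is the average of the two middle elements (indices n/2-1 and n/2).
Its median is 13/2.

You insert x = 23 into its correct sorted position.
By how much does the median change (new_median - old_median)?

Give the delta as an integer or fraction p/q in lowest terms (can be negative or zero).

Old median = 13/2
After inserting x = 23: new sorted = [-5, -2, 2, 5, 8, 12, 22, 23, 32]
New median = 8
Delta = 8 - 13/2 = 3/2

Answer: 3/2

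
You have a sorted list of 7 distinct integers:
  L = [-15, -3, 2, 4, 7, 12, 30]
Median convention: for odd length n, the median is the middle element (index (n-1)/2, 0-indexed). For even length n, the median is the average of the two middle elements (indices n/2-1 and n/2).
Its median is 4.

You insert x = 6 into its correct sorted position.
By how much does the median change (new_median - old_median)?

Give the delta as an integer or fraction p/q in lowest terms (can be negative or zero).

Answer: 1

Derivation:
Old median = 4
After inserting x = 6: new sorted = [-15, -3, 2, 4, 6, 7, 12, 30]
New median = 5
Delta = 5 - 4 = 1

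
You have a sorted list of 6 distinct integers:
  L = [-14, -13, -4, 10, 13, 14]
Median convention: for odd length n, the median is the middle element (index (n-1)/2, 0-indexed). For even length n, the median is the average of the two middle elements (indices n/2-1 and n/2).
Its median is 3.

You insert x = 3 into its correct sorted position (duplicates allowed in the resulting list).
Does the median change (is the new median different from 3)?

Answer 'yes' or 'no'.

Old median = 3
Insert x = 3
New median = 3
Changed? no

Answer: no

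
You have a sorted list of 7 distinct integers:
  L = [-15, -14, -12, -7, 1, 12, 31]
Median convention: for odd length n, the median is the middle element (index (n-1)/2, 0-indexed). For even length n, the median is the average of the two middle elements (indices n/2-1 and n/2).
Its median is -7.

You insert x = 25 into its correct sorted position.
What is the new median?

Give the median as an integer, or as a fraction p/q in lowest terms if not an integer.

Old list (sorted, length 7): [-15, -14, -12, -7, 1, 12, 31]
Old median = -7
Insert x = 25
Old length odd (7). Middle was index 3 = -7.
New length even (8). New median = avg of two middle elements.
x = 25: 6 elements are < x, 1 elements are > x.
New sorted list: [-15, -14, -12, -7, 1, 12, 25, 31]
New median = -3

Answer: -3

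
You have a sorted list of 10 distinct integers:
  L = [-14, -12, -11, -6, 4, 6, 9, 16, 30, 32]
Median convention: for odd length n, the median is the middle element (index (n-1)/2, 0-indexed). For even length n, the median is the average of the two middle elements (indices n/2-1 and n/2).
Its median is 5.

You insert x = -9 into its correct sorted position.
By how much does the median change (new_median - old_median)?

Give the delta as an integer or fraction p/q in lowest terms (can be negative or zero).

Old median = 5
After inserting x = -9: new sorted = [-14, -12, -11, -9, -6, 4, 6, 9, 16, 30, 32]
New median = 4
Delta = 4 - 5 = -1

Answer: -1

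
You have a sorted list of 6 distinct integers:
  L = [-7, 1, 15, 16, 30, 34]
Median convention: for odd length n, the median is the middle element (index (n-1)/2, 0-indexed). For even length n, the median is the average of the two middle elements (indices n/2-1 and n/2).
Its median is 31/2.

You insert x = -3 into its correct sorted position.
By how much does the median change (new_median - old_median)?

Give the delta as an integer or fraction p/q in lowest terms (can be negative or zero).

Answer: -1/2

Derivation:
Old median = 31/2
After inserting x = -3: new sorted = [-7, -3, 1, 15, 16, 30, 34]
New median = 15
Delta = 15 - 31/2 = -1/2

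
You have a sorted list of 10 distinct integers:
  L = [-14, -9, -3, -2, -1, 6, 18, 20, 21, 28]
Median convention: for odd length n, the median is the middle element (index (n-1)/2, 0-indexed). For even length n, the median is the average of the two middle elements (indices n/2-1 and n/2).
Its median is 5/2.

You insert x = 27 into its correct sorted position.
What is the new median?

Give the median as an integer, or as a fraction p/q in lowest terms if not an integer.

Old list (sorted, length 10): [-14, -9, -3, -2, -1, 6, 18, 20, 21, 28]
Old median = 5/2
Insert x = 27
Old length even (10). Middle pair: indices 4,5 = -1,6.
New length odd (11). New median = single middle element.
x = 27: 9 elements are < x, 1 elements are > x.
New sorted list: [-14, -9, -3, -2, -1, 6, 18, 20, 21, 27, 28]
New median = 6

Answer: 6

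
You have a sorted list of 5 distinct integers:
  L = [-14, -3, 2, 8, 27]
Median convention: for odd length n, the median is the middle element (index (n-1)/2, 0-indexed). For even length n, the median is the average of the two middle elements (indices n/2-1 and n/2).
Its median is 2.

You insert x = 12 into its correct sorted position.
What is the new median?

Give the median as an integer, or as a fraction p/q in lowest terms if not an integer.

Old list (sorted, length 5): [-14, -3, 2, 8, 27]
Old median = 2
Insert x = 12
Old length odd (5). Middle was index 2 = 2.
New length even (6). New median = avg of two middle elements.
x = 12: 4 elements are < x, 1 elements are > x.
New sorted list: [-14, -3, 2, 8, 12, 27]
New median = 5

Answer: 5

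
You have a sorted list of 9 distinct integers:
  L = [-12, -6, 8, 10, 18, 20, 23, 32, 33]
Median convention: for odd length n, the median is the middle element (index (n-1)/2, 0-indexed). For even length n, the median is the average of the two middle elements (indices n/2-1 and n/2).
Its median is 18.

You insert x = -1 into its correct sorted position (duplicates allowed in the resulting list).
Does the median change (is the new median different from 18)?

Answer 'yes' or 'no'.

Old median = 18
Insert x = -1
New median = 14
Changed? yes

Answer: yes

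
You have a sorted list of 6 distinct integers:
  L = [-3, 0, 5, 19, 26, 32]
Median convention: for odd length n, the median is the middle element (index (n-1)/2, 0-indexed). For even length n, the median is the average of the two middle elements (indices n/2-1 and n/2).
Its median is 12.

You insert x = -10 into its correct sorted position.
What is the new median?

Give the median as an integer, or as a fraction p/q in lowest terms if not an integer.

Old list (sorted, length 6): [-3, 0, 5, 19, 26, 32]
Old median = 12
Insert x = -10
Old length even (6). Middle pair: indices 2,3 = 5,19.
New length odd (7). New median = single middle element.
x = -10: 0 elements are < x, 6 elements are > x.
New sorted list: [-10, -3, 0, 5, 19, 26, 32]
New median = 5

Answer: 5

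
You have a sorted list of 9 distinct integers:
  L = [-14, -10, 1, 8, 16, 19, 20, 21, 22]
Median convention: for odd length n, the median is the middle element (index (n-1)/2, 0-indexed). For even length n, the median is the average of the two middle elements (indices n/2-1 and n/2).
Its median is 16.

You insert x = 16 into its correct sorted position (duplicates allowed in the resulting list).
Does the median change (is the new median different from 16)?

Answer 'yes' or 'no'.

Old median = 16
Insert x = 16
New median = 16
Changed? no

Answer: no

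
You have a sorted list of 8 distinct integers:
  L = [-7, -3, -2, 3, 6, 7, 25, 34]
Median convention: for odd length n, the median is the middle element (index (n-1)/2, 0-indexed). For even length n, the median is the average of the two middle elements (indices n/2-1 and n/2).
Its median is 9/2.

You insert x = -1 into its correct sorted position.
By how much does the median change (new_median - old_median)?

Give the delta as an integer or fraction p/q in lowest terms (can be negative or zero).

Old median = 9/2
After inserting x = -1: new sorted = [-7, -3, -2, -1, 3, 6, 7, 25, 34]
New median = 3
Delta = 3 - 9/2 = -3/2

Answer: -3/2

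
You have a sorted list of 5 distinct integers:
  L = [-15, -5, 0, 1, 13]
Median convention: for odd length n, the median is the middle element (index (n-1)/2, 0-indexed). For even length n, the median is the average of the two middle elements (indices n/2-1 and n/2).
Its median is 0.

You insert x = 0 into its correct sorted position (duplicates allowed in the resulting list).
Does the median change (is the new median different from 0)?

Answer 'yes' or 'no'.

Old median = 0
Insert x = 0
New median = 0
Changed? no

Answer: no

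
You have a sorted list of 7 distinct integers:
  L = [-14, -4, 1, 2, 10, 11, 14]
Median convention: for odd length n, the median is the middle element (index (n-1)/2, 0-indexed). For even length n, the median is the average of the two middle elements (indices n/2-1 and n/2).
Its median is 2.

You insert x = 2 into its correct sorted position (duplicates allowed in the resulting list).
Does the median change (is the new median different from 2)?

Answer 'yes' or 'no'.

Old median = 2
Insert x = 2
New median = 2
Changed? no

Answer: no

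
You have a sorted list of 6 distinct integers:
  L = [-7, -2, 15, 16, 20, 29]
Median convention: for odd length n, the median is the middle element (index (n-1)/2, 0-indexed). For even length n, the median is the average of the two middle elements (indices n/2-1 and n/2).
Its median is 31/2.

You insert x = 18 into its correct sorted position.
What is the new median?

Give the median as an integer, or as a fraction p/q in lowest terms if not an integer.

Old list (sorted, length 6): [-7, -2, 15, 16, 20, 29]
Old median = 31/2
Insert x = 18
Old length even (6). Middle pair: indices 2,3 = 15,16.
New length odd (7). New median = single middle element.
x = 18: 4 elements are < x, 2 elements are > x.
New sorted list: [-7, -2, 15, 16, 18, 20, 29]
New median = 16

Answer: 16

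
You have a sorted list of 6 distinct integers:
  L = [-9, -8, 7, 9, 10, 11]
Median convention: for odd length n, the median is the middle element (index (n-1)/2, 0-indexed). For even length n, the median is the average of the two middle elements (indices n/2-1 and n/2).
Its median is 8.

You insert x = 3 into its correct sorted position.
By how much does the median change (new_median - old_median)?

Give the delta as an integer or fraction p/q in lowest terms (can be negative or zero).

Answer: -1

Derivation:
Old median = 8
After inserting x = 3: new sorted = [-9, -8, 3, 7, 9, 10, 11]
New median = 7
Delta = 7 - 8 = -1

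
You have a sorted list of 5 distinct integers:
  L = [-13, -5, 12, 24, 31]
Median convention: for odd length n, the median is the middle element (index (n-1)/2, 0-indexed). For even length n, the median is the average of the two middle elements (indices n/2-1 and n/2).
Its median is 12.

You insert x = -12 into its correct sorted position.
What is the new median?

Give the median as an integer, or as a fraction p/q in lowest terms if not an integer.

Old list (sorted, length 5): [-13, -5, 12, 24, 31]
Old median = 12
Insert x = -12
Old length odd (5). Middle was index 2 = 12.
New length even (6). New median = avg of two middle elements.
x = -12: 1 elements are < x, 4 elements are > x.
New sorted list: [-13, -12, -5, 12, 24, 31]
New median = 7/2

Answer: 7/2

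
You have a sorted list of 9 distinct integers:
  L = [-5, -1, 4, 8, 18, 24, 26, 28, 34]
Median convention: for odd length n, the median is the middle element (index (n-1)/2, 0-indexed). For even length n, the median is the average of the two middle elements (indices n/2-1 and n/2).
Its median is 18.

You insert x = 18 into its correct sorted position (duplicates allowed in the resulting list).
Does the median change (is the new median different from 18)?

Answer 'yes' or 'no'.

Answer: no

Derivation:
Old median = 18
Insert x = 18
New median = 18
Changed? no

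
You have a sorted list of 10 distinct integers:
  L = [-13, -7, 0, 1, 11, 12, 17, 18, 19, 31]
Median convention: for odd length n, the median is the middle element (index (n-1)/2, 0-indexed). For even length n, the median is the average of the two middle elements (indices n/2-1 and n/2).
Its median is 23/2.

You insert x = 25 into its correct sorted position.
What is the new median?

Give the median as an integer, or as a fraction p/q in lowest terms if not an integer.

Old list (sorted, length 10): [-13, -7, 0, 1, 11, 12, 17, 18, 19, 31]
Old median = 23/2
Insert x = 25
Old length even (10). Middle pair: indices 4,5 = 11,12.
New length odd (11). New median = single middle element.
x = 25: 9 elements are < x, 1 elements are > x.
New sorted list: [-13, -7, 0, 1, 11, 12, 17, 18, 19, 25, 31]
New median = 12

Answer: 12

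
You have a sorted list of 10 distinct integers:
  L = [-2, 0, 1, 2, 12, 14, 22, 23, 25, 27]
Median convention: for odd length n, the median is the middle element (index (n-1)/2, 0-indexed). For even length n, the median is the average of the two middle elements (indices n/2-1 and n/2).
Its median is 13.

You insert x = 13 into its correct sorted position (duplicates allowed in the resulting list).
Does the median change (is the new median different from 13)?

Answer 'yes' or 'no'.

Answer: no

Derivation:
Old median = 13
Insert x = 13
New median = 13
Changed? no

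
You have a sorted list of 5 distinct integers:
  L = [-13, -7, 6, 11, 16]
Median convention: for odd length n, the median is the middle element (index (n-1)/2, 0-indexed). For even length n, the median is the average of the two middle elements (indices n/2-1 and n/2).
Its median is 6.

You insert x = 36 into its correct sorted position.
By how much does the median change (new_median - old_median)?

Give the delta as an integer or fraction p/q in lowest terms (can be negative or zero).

Old median = 6
After inserting x = 36: new sorted = [-13, -7, 6, 11, 16, 36]
New median = 17/2
Delta = 17/2 - 6 = 5/2

Answer: 5/2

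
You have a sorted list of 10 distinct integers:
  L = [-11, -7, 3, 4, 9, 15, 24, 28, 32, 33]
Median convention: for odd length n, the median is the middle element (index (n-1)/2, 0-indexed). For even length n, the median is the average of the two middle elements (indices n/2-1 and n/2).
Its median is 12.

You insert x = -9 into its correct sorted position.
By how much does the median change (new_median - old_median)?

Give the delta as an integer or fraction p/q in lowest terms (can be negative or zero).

Answer: -3

Derivation:
Old median = 12
After inserting x = -9: new sorted = [-11, -9, -7, 3, 4, 9, 15, 24, 28, 32, 33]
New median = 9
Delta = 9 - 12 = -3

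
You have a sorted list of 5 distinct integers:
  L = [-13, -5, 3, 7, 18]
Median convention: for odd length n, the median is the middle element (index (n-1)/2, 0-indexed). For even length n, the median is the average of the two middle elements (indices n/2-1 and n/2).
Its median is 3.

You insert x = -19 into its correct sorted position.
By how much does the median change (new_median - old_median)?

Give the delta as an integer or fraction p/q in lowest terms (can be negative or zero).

Answer: -4

Derivation:
Old median = 3
After inserting x = -19: new sorted = [-19, -13, -5, 3, 7, 18]
New median = -1
Delta = -1 - 3 = -4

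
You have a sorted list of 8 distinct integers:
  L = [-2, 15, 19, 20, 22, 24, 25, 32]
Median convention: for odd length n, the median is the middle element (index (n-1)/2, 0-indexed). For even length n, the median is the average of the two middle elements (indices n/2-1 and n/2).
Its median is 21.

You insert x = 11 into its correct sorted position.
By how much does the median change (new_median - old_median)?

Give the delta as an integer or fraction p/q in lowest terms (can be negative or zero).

Old median = 21
After inserting x = 11: new sorted = [-2, 11, 15, 19, 20, 22, 24, 25, 32]
New median = 20
Delta = 20 - 21 = -1

Answer: -1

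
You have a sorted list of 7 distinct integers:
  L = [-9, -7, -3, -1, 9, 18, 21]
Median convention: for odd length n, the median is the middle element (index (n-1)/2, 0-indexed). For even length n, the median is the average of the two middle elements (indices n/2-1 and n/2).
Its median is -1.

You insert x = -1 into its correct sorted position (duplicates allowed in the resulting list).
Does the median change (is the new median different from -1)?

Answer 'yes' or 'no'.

Answer: no

Derivation:
Old median = -1
Insert x = -1
New median = -1
Changed? no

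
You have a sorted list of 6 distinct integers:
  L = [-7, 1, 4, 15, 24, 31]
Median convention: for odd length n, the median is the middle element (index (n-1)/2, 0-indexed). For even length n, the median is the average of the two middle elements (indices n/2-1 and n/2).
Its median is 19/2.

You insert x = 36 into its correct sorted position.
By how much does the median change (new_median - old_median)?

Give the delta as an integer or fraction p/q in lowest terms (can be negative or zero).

Old median = 19/2
After inserting x = 36: new sorted = [-7, 1, 4, 15, 24, 31, 36]
New median = 15
Delta = 15 - 19/2 = 11/2

Answer: 11/2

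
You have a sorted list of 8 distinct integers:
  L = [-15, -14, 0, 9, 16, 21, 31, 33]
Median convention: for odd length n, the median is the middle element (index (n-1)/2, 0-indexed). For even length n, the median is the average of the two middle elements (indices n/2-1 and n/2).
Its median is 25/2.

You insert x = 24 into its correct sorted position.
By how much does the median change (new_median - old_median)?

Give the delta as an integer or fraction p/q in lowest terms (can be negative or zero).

Answer: 7/2

Derivation:
Old median = 25/2
After inserting x = 24: new sorted = [-15, -14, 0, 9, 16, 21, 24, 31, 33]
New median = 16
Delta = 16 - 25/2 = 7/2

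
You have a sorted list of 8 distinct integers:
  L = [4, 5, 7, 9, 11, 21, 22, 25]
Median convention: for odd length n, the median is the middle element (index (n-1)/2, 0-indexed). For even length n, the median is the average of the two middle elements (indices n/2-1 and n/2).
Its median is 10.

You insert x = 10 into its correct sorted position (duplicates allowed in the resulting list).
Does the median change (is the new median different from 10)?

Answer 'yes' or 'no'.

Old median = 10
Insert x = 10
New median = 10
Changed? no

Answer: no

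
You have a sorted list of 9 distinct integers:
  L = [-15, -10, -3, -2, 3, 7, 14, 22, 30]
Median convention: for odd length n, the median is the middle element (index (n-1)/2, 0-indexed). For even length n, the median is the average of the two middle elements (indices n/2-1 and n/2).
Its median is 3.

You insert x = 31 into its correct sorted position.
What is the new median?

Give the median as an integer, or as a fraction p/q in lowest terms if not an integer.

Old list (sorted, length 9): [-15, -10, -3, -2, 3, 7, 14, 22, 30]
Old median = 3
Insert x = 31
Old length odd (9). Middle was index 4 = 3.
New length even (10). New median = avg of two middle elements.
x = 31: 9 elements are < x, 0 elements are > x.
New sorted list: [-15, -10, -3, -2, 3, 7, 14, 22, 30, 31]
New median = 5

Answer: 5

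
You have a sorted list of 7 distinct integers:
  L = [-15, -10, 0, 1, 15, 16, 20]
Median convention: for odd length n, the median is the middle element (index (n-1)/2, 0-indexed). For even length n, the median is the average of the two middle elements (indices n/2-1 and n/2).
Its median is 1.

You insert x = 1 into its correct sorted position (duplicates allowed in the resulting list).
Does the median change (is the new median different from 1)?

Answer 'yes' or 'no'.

Old median = 1
Insert x = 1
New median = 1
Changed? no

Answer: no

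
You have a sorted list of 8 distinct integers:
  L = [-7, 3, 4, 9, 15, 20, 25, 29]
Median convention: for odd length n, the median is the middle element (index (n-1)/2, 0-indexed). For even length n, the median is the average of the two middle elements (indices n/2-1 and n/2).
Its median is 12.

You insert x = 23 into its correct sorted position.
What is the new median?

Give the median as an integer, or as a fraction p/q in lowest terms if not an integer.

Old list (sorted, length 8): [-7, 3, 4, 9, 15, 20, 25, 29]
Old median = 12
Insert x = 23
Old length even (8). Middle pair: indices 3,4 = 9,15.
New length odd (9). New median = single middle element.
x = 23: 6 elements are < x, 2 elements are > x.
New sorted list: [-7, 3, 4, 9, 15, 20, 23, 25, 29]
New median = 15

Answer: 15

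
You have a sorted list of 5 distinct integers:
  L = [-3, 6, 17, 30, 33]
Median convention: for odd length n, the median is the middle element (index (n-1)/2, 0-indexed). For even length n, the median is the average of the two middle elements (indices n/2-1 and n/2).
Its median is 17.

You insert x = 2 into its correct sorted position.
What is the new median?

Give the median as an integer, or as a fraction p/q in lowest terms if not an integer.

Answer: 23/2

Derivation:
Old list (sorted, length 5): [-3, 6, 17, 30, 33]
Old median = 17
Insert x = 2
Old length odd (5). Middle was index 2 = 17.
New length even (6). New median = avg of two middle elements.
x = 2: 1 elements are < x, 4 elements are > x.
New sorted list: [-3, 2, 6, 17, 30, 33]
New median = 23/2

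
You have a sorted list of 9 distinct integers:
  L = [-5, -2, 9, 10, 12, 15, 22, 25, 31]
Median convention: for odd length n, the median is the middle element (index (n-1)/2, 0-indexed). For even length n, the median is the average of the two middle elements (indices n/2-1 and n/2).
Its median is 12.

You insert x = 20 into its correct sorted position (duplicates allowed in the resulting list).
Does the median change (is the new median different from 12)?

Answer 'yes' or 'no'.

Answer: yes

Derivation:
Old median = 12
Insert x = 20
New median = 27/2
Changed? yes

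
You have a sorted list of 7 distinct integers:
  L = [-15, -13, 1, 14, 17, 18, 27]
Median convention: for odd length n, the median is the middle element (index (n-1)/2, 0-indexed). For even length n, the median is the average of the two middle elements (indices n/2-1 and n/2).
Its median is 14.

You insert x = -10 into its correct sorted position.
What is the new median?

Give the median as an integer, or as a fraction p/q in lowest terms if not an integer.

Old list (sorted, length 7): [-15, -13, 1, 14, 17, 18, 27]
Old median = 14
Insert x = -10
Old length odd (7). Middle was index 3 = 14.
New length even (8). New median = avg of two middle elements.
x = -10: 2 elements are < x, 5 elements are > x.
New sorted list: [-15, -13, -10, 1, 14, 17, 18, 27]
New median = 15/2

Answer: 15/2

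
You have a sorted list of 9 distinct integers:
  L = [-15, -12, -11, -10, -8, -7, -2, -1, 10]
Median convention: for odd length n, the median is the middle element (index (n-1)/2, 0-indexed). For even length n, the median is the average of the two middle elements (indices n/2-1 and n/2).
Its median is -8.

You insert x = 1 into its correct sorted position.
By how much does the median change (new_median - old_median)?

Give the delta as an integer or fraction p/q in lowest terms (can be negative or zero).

Old median = -8
After inserting x = 1: new sorted = [-15, -12, -11, -10, -8, -7, -2, -1, 1, 10]
New median = -15/2
Delta = -15/2 - -8 = 1/2

Answer: 1/2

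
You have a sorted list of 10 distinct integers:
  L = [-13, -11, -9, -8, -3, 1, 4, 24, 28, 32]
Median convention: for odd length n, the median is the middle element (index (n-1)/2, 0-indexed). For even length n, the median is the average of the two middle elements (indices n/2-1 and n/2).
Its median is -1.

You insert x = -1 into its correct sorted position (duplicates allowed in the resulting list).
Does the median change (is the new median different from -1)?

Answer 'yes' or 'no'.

Old median = -1
Insert x = -1
New median = -1
Changed? no

Answer: no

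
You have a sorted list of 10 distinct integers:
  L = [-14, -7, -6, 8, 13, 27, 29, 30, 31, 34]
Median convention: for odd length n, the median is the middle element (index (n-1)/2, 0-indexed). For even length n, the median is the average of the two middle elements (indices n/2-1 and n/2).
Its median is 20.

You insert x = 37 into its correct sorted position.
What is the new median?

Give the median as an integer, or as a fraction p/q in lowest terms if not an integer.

Answer: 27

Derivation:
Old list (sorted, length 10): [-14, -7, -6, 8, 13, 27, 29, 30, 31, 34]
Old median = 20
Insert x = 37
Old length even (10). Middle pair: indices 4,5 = 13,27.
New length odd (11). New median = single middle element.
x = 37: 10 elements are < x, 0 elements are > x.
New sorted list: [-14, -7, -6, 8, 13, 27, 29, 30, 31, 34, 37]
New median = 27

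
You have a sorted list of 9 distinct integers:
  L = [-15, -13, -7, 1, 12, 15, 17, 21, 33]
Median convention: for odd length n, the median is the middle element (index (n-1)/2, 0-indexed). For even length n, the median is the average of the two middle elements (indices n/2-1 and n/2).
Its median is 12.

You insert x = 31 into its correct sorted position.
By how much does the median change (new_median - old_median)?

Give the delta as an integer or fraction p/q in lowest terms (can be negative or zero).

Answer: 3/2

Derivation:
Old median = 12
After inserting x = 31: new sorted = [-15, -13, -7, 1, 12, 15, 17, 21, 31, 33]
New median = 27/2
Delta = 27/2 - 12 = 3/2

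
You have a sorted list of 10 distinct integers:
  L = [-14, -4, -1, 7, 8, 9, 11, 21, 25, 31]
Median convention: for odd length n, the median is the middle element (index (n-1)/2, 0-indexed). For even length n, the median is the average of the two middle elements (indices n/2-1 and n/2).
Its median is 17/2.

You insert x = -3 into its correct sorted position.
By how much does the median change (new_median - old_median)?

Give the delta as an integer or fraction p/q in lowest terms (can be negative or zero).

Old median = 17/2
After inserting x = -3: new sorted = [-14, -4, -3, -1, 7, 8, 9, 11, 21, 25, 31]
New median = 8
Delta = 8 - 17/2 = -1/2

Answer: -1/2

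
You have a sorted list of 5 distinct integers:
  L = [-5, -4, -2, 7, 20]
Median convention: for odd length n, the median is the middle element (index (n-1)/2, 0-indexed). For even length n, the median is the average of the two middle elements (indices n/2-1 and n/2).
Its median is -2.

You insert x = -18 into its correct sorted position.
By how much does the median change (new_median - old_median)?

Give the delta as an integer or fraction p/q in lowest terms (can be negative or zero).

Answer: -1

Derivation:
Old median = -2
After inserting x = -18: new sorted = [-18, -5, -4, -2, 7, 20]
New median = -3
Delta = -3 - -2 = -1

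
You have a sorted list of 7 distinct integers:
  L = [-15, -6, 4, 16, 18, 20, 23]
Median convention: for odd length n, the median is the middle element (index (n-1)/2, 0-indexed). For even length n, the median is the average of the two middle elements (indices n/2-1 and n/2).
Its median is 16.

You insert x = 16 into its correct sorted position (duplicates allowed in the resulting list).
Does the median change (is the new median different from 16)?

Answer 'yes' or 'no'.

Old median = 16
Insert x = 16
New median = 16
Changed? no

Answer: no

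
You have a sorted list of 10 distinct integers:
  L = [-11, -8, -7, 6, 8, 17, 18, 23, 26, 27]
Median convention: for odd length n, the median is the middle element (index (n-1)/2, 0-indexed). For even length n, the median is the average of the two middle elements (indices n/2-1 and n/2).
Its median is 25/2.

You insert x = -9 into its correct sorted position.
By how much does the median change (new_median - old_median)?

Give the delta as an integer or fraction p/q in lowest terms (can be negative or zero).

Old median = 25/2
After inserting x = -9: new sorted = [-11, -9, -8, -7, 6, 8, 17, 18, 23, 26, 27]
New median = 8
Delta = 8 - 25/2 = -9/2

Answer: -9/2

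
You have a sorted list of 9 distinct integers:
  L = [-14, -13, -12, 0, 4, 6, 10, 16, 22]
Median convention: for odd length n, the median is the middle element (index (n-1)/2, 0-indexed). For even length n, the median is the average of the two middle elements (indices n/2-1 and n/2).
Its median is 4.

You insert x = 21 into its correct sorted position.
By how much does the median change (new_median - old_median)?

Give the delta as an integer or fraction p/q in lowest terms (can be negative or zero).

Old median = 4
After inserting x = 21: new sorted = [-14, -13, -12, 0, 4, 6, 10, 16, 21, 22]
New median = 5
Delta = 5 - 4 = 1

Answer: 1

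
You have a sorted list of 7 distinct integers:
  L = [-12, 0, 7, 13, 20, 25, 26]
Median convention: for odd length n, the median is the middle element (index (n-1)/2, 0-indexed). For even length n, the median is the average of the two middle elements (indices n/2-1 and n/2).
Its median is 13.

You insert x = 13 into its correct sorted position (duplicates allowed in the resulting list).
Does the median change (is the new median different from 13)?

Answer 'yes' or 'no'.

Answer: no

Derivation:
Old median = 13
Insert x = 13
New median = 13
Changed? no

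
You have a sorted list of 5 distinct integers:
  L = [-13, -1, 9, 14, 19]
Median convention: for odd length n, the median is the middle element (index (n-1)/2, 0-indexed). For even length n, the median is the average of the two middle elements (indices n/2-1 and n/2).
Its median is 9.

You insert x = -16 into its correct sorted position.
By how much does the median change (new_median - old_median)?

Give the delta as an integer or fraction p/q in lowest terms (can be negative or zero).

Old median = 9
After inserting x = -16: new sorted = [-16, -13, -1, 9, 14, 19]
New median = 4
Delta = 4 - 9 = -5

Answer: -5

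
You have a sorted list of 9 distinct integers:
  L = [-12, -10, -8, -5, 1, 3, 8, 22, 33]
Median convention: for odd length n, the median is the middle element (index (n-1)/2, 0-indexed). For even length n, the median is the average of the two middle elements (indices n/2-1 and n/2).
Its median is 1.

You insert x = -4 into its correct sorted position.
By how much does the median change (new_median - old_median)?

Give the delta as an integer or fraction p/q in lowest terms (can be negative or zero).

Old median = 1
After inserting x = -4: new sorted = [-12, -10, -8, -5, -4, 1, 3, 8, 22, 33]
New median = -3/2
Delta = -3/2 - 1 = -5/2

Answer: -5/2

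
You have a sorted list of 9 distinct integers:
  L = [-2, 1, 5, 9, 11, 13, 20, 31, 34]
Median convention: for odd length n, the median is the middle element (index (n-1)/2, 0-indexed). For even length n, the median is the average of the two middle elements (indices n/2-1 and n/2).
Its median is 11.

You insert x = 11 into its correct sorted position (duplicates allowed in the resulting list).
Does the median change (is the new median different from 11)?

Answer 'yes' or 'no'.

Old median = 11
Insert x = 11
New median = 11
Changed? no

Answer: no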